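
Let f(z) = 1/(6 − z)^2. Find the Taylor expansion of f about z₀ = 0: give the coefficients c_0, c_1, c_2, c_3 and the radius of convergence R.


Let w = z − z₀, so z = z₀ + w.
Then 6 − z = 6 − (z₀ + w) = (6 − z₀) − w = 6 − w.
f(z) = 1/(6 − w)^2 = (1/(6)^2) · (1 − w/(6))^{−2}.
By the binomial series (1−u)^{−2} = Σ_{n≥0} C(n+1, 1) u^n for |u|<1, with u = w/(6):
  c_n = C(n+1, 1) / (6)^(n+2).
  c_0 = 1/(6)^2 = 1/36.
  c_1 = 2/(6)^3 = 1/108.
  c_2 = 3/(6)^4 = 1/432.
  c_3 = 4/(6)^5 = 1/1944.
The series is valid for |w/d| < 1, i.e. |z − z₀| < |d|.
Radius of convergence: R = |6 − z₀| = |6| = 6 (distance from z₀ to the singularity z = 6).

c_0 = 1/36, c_1 = 1/108, c_2 = 1/432, c_3 = 1/1944; R = 6.


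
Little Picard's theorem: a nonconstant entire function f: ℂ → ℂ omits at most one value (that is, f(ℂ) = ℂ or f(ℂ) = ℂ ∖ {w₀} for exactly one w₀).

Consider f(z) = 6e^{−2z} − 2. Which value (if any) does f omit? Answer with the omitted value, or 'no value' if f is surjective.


Little Picard bounds the complement of f(ℂ) to at most one point.
e^{−2z} is never zero on ℂ, so 6·e^{−2z} takes every value in ℂ ∖ {0}. Adding -2 shifts the range to ℂ ∖ {-2}. Thus f omits exactly the value -2.

Omitted value: -2.


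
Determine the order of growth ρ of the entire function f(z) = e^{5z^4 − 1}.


|e^{5z^4 − 1}| = e^{Re(5·z^4) + -1} ≤ e^{5|z|^4 + -1} = e^{5r^4 + -1} on |z| = r, so ρ ≤ 4. Choosing z on |z|=r so that 5·z^4 is real positive (always possible by picking arg z appropriately) gives |f(z)| = e^{5r^4 + -1}, matching the bound. The additive constant -1 does not affect log log M(r) ~ 4·log r. Hence ρ = 4.
Therefore ρ = 4.

Order ρ = 4.


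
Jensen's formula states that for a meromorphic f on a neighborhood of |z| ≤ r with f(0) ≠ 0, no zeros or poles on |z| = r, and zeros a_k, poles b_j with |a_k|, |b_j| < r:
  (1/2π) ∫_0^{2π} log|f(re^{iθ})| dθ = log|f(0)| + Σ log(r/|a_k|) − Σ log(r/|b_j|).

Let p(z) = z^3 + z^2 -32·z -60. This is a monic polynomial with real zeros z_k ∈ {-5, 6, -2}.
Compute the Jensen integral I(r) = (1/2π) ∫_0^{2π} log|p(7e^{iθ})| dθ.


Zeros: -5, -2, 6; r = 7.
Inside |z| < r: -5, -2, 6. Outside (|z| ≥ r): ∅.
p(0) = -60, so log|p(0)| = log(60) = 4.0943.
Apply Jensen: I(r) = log|p(0)| + Σ_k log(r/|z_k|), summed over zeros inside |z| < r.
  log(r/|z_k|) for z_k = -5: log(7/5) = 0.3365
  log(r/|z_k|) for z_k = 6: log(7/6) = 0.1542
  log(r/|z_k|) for z_k = -2: log(7/2) = 1.2528
Sum over inside zeros: 1.7434.
I(r) = log|p(0)| + (inside sum) = 4.0943 + 1.7434 = 5.8377.
Closed form (all zeros inside, monic): I(r) = n·log(r) = 3·log(7) = 5.8377. ✓

I(r) ≈ 5.8377.


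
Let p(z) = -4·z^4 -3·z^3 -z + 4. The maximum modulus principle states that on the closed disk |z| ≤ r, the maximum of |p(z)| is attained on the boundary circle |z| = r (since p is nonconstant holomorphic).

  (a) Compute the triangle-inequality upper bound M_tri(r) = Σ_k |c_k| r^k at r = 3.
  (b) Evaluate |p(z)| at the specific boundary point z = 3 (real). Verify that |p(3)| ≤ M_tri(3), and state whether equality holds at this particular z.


Coefficients: c_0 = 4, c_1 = -1, c_2 = 0, c_3 = -3, c_4 = -4. Radius r = 3.
Part (a). Triangle bound: M_tri(r) = Σ_k |c_k| r^k
  = |4|·3^0 + |-1|·3^1 + |0|·3^2 + |-3|·3^3 + |-4|·3^4
  = 4 + 3 + 0 + 81 + 324 = 412.
This bounds M(r) := max_{|z|=r} |p(z)| from above; equality holds iff all terms c_k z^k can be made to align in phase at a single z on |z|=r.
Part (b). At z = 3 (real, on the circle |z| = r):
  p(3) = (4)·3^0 + (-1)·3^1 + (0)·3^2 + (-3)·3^3 + (-4)·3^4 = -404.
  |p(3)| = 404.
Check: |p(3)| = 404 ≤ 412 = M_tri(3). ✓ Equality does not hold at z = 3 (the coefficients have mixed signs, so the terms do not all align in phase there).

M_tri(3) = 412; |p(3)| = 404; equality at z=3: no.


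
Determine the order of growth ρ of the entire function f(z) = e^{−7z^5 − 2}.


|e^{−7z^5 − 2}| = e^{Re(-7·z^5) + -2} ≤ e^{7|z|^5 + -2} = e^{7r^5 + -2} on |z| = r, so ρ ≤ 5. Choosing z on |z|=r so that -7·z^5 is real positive (always possible by picking arg z appropriately) gives |f(z)| = e^{7r^5 + -2}, matching the bound. The additive constant -2 does not affect log log M(r) ~ 5·log r. Hence ρ = 5.
Therefore ρ = 5.

Order ρ = 5.


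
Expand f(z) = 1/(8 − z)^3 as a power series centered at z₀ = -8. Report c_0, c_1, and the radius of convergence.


Let w = z − z₀, so z = z₀ + w.
Then 8 − z = 8 − (z₀ + w) = (8 − z₀) − w = 16 − w.
f(z) = 1/(16 − w)^3 = (1/(16)^3) · (1 − w/(16))^{−3}.
By the binomial series (1−u)^{−3} = Σ_{n≥0} C(n+2, 2) u^n for |u|<1, with u = w/(16):
  c_n = C(n+2, 2) / (16)^(n+3).
  c_0 = 1/(16)^3 = 1/4096.
  c_1 = 3/(16)^4 = 3/65536.
The series is valid for |w/d| < 1, i.e. |z − z₀| < |d|.
Radius of convergence: R = |8 − z₀| = |16| = 16 (distance from z₀ to the singularity z = 8).

c_0 = 1/4096, c_1 = 3/65536; R = 16.


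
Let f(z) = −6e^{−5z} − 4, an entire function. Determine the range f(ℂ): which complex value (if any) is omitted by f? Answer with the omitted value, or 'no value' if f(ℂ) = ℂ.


Little Picard bounds the complement of f(ℂ) to at most one point.
e^{−5z} is never zero on ℂ, so -6·e^{−5z} takes every value in ℂ ∖ {0}. Adding -4 shifts the range to ℂ ∖ {-4}. Thus f omits exactly the value -4.

Omitted value: -4.


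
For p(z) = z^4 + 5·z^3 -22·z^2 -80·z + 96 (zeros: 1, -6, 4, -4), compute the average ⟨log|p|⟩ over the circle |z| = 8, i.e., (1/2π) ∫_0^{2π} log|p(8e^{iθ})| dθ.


Zeros: -6, -4, 1, 4; r = 8.
Inside |z| < r: -6, -4, 1, 4. Outside (|z| ≥ r): ∅.
p(0) = 96, so log|p(0)| = log(96) = 4.5643.
Apply Jensen: I(r) = log|p(0)| + Σ_k log(r/|z_k|), summed over zeros inside |z| < r.
  log(r/|z_k|) for z_k = 1: log(8/1) = 2.0794
  log(r/|z_k|) for z_k = -6: log(8/6) = 0.2877
  log(r/|z_k|) for z_k = 4: log(8/4) = 0.6931
  log(r/|z_k|) for z_k = -4: log(8/4) = 0.6931
Sum over inside zeros: 3.7534.
I(r) = log|p(0)| + (inside sum) = 4.5643 + 3.7534 = 8.3178.
Closed form (all zeros inside, monic): I(r) = n·log(r) = 4·log(8) = 8.3178. ✓

I(r) ≈ 8.3178.


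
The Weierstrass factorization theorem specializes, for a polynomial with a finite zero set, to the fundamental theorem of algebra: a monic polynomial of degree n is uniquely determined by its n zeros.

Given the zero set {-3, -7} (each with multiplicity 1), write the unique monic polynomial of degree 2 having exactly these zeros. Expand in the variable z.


The polynomial is p(z) = ∏_{α ∈ S} (z − α), where S = {-3, -7}.
Expanding the product yields: p(z) = z^2 + 10·z + 21.
The resulting polynomial has degree 2 and real coefficients as required.

p(z) = z^2 + 10·z + 21.


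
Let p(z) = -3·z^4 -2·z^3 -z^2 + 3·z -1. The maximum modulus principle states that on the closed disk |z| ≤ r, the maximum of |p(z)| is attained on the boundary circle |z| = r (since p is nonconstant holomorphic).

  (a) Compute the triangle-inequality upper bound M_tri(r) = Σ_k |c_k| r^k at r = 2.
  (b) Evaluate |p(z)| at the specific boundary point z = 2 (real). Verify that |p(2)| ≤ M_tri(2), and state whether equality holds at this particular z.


Coefficients: c_0 = -1, c_1 = 3, c_2 = -1, c_3 = -2, c_4 = -3. Radius r = 2.
Part (a). Triangle bound: M_tri(r) = Σ_k |c_k| r^k
  = |-1|·2^0 + |3|·2^1 + |-1|·2^2 + |-2|·2^3 + |-3|·2^4
  = 1 + 6 + 4 + 16 + 48 = 75.
This bounds M(r) := max_{|z|=r} |p(z)| from above; equality holds iff all terms c_k z^k can be made to align in phase at a single z on |z|=r.
Part (b). At z = 2 (real, on the circle |z| = r):
  p(2) = (-1)·2^0 + (3)·2^1 + (-1)·2^2 + (-2)·2^3 + (-3)·2^4 = -63.
  |p(2)| = 63.
Check: |p(2)| = 63 ≤ 75 = M_tri(2). ✓ Equality does not hold at z = 2 (the coefficients have mixed signs, so the terms do not all align in phase there).

M_tri(2) = 75; |p(2)| = 63; equality at z=2: no.


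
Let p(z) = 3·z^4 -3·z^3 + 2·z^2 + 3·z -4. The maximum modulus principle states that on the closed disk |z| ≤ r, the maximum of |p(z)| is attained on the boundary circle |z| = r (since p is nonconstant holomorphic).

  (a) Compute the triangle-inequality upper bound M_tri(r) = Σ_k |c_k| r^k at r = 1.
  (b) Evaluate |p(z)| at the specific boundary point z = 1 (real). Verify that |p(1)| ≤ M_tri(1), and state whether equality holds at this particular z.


Coefficients: c_0 = -4, c_1 = 3, c_2 = 2, c_3 = -3, c_4 = 3. Radius r = 1.
Part (a). Triangle bound: M_tri(r) = Σ_k |c_k| r^k
  = |-4|·1^0 + |3|·1^1 + |2|·1^2 + |-3|·1^3 + |3|·1^4
  = 4 + 3 + 2 + 3 + 3 = 15.
This bounds M(r) := max_{|z|=r} |p(z)| from above; equality holds iff all terms c_k z^k can be made to align in phase at a single z on |z|=r.
Part (b). At z = 1 (real, on the circle |z| = r):
  p(1) = (-4)·1^0 + (3)·1^1 + (2)·1^2 + (-3)·1^3 + (3)·1^4 = 1.
  |p(1)| = 1.
Check: |p(1)| = 1 ≤ 15 = M_tri(1). ✓ Equality does not hold at z = 1 (the coefficients have mixed signs, so the terms do not all align in phase there).

M_tri(1) = 15; |p(1)| = 1; equality at z=1: no.


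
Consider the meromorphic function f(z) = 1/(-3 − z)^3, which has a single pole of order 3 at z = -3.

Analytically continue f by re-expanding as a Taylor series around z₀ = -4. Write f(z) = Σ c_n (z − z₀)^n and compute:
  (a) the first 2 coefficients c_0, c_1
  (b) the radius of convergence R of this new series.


Let w = z − z₀, so z = z₀ + w.
Then -3 − z = -3 − (z₀ + w) = (-3 − z₀) − w = 1 − w.
f(z) = 1/(1 − w)^3 = (1/(1)^3) · (1 − w/(1))^{−3}.
By the binomial series (1−u)^{−3} = Σ_{n≥0} C(n+2, 2) u^n for |u|<1, with u = w/(1):
  c_n = C(n+2, 2) / (1)^(n+3).
  c_0 = 1/(1)^3 = 1.
  c_1 = 3/(1)^4 = 3.
The series is valid for |w/d| < 1, i.e. |z − z₀| < |d|.
Radius of convergence: R = |-3 − z₀| = |1| = 1 (distance from z₀ to the singularity z = -3).

c_0 = 1, c_1 = 3; R = 1.


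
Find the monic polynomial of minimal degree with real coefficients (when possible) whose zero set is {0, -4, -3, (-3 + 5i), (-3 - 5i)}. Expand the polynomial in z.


The polynomial is p(z) = ∏_{α ∈ S} (z − α), where S = {0, -4, -3, (-3 + 5i), (-3 - 5i)}.
Expanding the product yields: p(z) = z^5 + 13·z^4 + 88·z^3 + 310·z^2 + 408·z.
Note conjugate pairs combine to real quadratics: (z − (-3+5i))(z − (-3−5i)) = z² + 6z + 34.
The resulting polynomial has degree 5 and real coefficients as required.

p(z) = z^5 + 13·z^4 + 88·z^3 + 310·z^2 + 408·z.


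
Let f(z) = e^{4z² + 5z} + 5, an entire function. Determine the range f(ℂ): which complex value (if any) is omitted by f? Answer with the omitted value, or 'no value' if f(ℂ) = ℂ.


Little Picard bounds the complement of f(ℂ) to at most one point.
The exponent g(z) = 4z² + 5z is a nonconstant polynomial, hence surjective onto ℂ. So e^{g(z)} takes every value in {e^w : w ∈ ℂ} = ℂ ∖ {0}. Adding 5 shifts the range to ℂ ∖ {5}. f omits exactly 5.

Omitted value: 5.


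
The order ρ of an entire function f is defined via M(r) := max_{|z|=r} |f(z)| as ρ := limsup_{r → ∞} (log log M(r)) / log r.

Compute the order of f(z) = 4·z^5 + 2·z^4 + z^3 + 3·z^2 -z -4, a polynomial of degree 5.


|f(z)| ≤ Σ|c_k|·r^k = O(r^5) as r → ∞. Polynomial growth is O(e^{r^ε}) for every ε > 0 (since r^5/e^{r^ε} → 0), so ρ ≤ ε for all ε > 0, i.e. ρ = 0. Every nonconstant polynomial has order 0.
Therefore ρ = 0.

Order ρ = 0.


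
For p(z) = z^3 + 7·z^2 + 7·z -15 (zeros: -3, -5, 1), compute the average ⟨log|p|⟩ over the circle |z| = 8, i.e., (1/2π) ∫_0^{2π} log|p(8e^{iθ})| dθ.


Zeros: -5, -3, 1; r = 8.
Inside |z| < r: -5, -3, 1. Outside (|z| ≥ r): ∅.
p(0) = -15, so log|p(0)| = log(15) = 2.7081.
Apply Jensen: I(r) = log|p(0)| + Σ_k log(r/|z_k|), summed over zeros inside |z| < r.
  log(r/|z_k|) for z_k = -3: log(8/3) = 0.9808
  log(r/|z_k|) for z_k = -5: log(8/5) = 0.4700
  log(r/|z_k|) for z_k = 1: log(8/1) = 2.0794
Sum over inside zeros: 3.5303.
I(r) = log|p(0)| + (inside sum) = 2.7081 + 3.5303 = 6.2383.
Closed form (all zeros inside, monic): I(r) = n·log(r) = 3·log(8) = 6.2383. ✓

I(r) ≈ 6.2383.


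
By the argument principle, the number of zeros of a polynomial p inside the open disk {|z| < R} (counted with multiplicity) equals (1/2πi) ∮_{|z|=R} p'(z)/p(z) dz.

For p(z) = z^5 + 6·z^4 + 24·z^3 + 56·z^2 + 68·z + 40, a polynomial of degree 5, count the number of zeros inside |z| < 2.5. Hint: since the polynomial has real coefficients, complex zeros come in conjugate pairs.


The zeros of p are: (-1 + 3i), (-1 - 3i), -2, (-1 + 1i), (-1 - 1i).
Their magnitudes are: 3.162, 3.162, 2, 1.414, 1.414.
Zeros with |z| < R = 2.5: -2, (-1 + 1i), (-1 - 1i).
Count = 3.
By the argument principle, (1/2πi) ∮_{|z|=R} p'(z)/p(z) dz equals exactly this count.

Number of zeros inside |z| < 2.5: 3.


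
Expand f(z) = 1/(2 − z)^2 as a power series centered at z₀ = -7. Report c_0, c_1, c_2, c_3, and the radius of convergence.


Let w = z − z₀, so z = z₀ + w.
Then 2 − z = 2 − (z₀ + w) = (2 − z₀) − w = 9 − w.
f(z) = 1/(9 − w)^2 = (1/(9)^2) · (1 − w/(9))^{−2}.
By the binomial series (1−u)^{−2} = Σ_{n≥0} C(n+1, 1) u^n for |u|<1, with u = w/(9):
  c_n = C(n+1, 1) / (9)^(n+2).
  c_0 = 1/(9)^2 = 1/81.
  c_1 = 2/(9)^3 = 2/729.
  c_2 = 3/(9)^4 = 1/2187.
  c_3 = 4/(9)^5 = 4/59049.
The series is valid for |w/d| < 1, i.e. |z − z₀| < |d|.
Radius of convergence: R = |2 − z₀| = |9| = 9 (distance from z₀ to the singularity z = 2).

c_0 = 1/81, c_1 = 2/729, c_2 = 1/2187, c_3 = 4/59049; R = 9.


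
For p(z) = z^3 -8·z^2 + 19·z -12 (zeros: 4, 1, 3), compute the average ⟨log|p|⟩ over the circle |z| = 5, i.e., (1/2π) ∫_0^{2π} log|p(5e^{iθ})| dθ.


Zeros: 1, 3, 4; r = 5.
Inside |z| < r: 1, 3, 4. Outside (|z| ≥ r): ∅.
p(0) = -12, so log|p(0)| = log(12) = 2.4849.
Apply Jensen: I(r) = log|p(0)| + Σ_k log(r/|z_k|), summed over zeros inside |z| < r.
  log(r/|z_k|) for z_k = 4: log(5/4) = 0.2231
  log(r/|z_k|) for z_k = 1: log(5/1) = 1.6094
  log(r/|z_k|) for z_k = 3: log(5/3) = 0.5108
Sum over inside zeros: 2.3434.
I(r) = log|p(0)| + (inside sum) = 2.4849 + 2.3434 = 4.8283.
Closed form (all zeros inside, monic): I(r) = n·log(r) = 3·log(5) = 4.8283. ✓

I(r) ≈ 4.8283.


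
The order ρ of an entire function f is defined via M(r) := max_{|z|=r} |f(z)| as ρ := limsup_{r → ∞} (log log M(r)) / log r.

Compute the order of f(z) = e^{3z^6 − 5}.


|e^{3z^6 − 5}| = e^{Re(3·z^6) + -5} ≤ e^{3|z|^6 + -5} = e^{3r^6 + -5} on |z| = r, so ρ ≤ 6. Choosing z on |z|=r so that 3·z^6 is real positive (always possible by picking arg z appropriately) gives |f(z)| = e^{3r^6 + -5}, matching the bound. The additive constant -5 does not affect log log M(r) ~ 6·log r. Hence ρ = 6.
Therefore ρ = 6.

Order ρ = 6.


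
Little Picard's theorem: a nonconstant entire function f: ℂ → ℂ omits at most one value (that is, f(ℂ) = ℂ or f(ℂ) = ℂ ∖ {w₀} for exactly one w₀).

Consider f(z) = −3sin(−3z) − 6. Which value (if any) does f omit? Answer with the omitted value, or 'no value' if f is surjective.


Little Picard bounds the complement of f(ℂ) to at most one point.
sin is entire and surjective onto ℂ: for every w ∈ ℂ, sin(ζ) = w has a solution ζ ∈ ℂ (e.g., via the complex inverse arcsin). With ζ = −3z this gives z = ζ/(-3). Then -3·sin(−3z) takes every value in -3·ℂ = ℂ, and adding -6 is a bijection of ℂ. So f is surjective and omits no value. (Note: only on the real line is sin bounded by [−1, 1].)

Omitted value: no value.


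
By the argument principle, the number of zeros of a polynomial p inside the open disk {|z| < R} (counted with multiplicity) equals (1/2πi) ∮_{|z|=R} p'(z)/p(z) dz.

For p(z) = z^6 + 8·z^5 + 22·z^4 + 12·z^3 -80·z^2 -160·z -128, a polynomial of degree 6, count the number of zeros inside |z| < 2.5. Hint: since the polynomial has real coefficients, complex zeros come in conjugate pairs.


The zeros of p are: 2, -4, (-1 + 1i), (-1 - 1i), (-2 + 2i), (-2 - 2i).
Their magnitudes are: 2, 4, 1.414, 1.414, 2.828, 2.828.
Zeros with |z| < R = 2.5: 2, (-1 + 1i), (-1 - 1i).
Count = 3.
By the argument principle, (1/2πi) ∮_{|z|=R} p'(z)/p(z) dz equals exactly this count.

Number of zeros inside |z| < 2.5: 3.


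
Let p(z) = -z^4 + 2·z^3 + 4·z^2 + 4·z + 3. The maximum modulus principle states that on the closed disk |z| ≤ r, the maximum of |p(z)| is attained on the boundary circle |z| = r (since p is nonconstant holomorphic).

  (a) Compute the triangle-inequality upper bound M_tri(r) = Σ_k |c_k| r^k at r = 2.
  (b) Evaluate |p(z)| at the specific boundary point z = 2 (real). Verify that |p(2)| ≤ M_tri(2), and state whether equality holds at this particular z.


Coefficients: c_0 = 3, c_1 = 4, c_2 = 4, c_3 = 2, c_4 = -1. Radius r = 2.
Part (a). Triangle bound: M_tri(r) = Σ_k |c_k| r^k
  = |3|·2^0 + |4|·2^1 + |4|·2^2 + |2|·2^3 + |-1|·2^4
  = 3 + 8 + 16 + 16 + 16 = 59.
This bounds M(r) := max_{|z|=r} |p(z)| from above; equality holds iff all terms c_k z^k can be made to align in phase at a single z on |z|=r.
Part (b). At z = 2 (real, on the circle |z| = r):
  p(2) = (3)·2^0 + (4)·2^1 + (4)·2^2 + (2)·2^3 + (-1)·2^4 = 27.
  |p(2)| = 27.
Check: |p(2)| = 27 ≤ 59 = M_tri(2). ✓ Equality does not hold at z = 2 (the coefficients have mixed signs, so the terms do not all align in phase there).

M_tri(2) = 59; |p(2)| = 27; equality at z=2: no.


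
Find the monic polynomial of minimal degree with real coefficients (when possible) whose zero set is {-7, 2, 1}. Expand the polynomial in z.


The polynomial is p(z) = ∏_{α ∈ S} (z − α), where S = {-7, 2, 1}.
Expanding the product yields: p(z) = z^3 + 4·z^2 -19·z + 14.
The resulting polynomial has degree 3 and real coefficients as required.

p(z) = z^3 + 4·z^2 -19·z + 14.


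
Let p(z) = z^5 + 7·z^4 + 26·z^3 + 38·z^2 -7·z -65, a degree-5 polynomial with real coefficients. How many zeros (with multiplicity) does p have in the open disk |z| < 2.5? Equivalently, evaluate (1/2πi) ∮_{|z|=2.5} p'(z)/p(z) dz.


The zeros of p are: (-2 + 1i), (-2 - 1i), (-2 + 3i), (-2 - 3i), 1.
Their magnitudes are: 2.236, 2.236, 3.606, 3.606, 1.
Zeros with |z| < R = 2.5: (-2 + 1i), (-2 - 1i), 1.
Count = 3.
By the argument principle, (1/2πi) ∮_{|z|=R} p'(z)/p(z) dz equals exactly this count.

Number of zeros inside |z| < 2.5: 3.


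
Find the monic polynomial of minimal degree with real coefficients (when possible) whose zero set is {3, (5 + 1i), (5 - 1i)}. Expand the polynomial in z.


The polynomial is p(z) = ∏_{α ∈ S} (z − α), where S = {3, (5 + 1i), (5 - 1i)}.
Expanding the product yields: p(z) = z^3 -13·z^2 + 56·z -78.
Note conjugate pairs combine to real quadratics: (z − (5+1i))(z − (5−1i)) = z² − 10z + 26.
The resulting polynomial has degree 3 and real coefficients as required.

p(z) = z^3 -13·z^2 + 56·z -78.


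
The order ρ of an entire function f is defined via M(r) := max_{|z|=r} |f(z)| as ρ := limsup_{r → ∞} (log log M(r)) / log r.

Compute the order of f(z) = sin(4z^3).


Write sin(w) = (e^{iw} ± e^{−iw})/(2 or 2i), so |sin(w)| ≤ e^{|w|}. With w = 4z^3, |w| ≤ 4r^3 + 0 on |z|=r, giving M(r) ≤ e^{4r^3 + 0} and ρ ≤ 3. For the lower bound, choose z on |z|=r with 4z^3 purely imaginary of modulus 4r^3; then |sin(4z^3)| grows like e^{4r^3}/2, so ρ ≥ 3. Hence ρ = 3.
Therefore ρ = 3.

Order ρ = 3.


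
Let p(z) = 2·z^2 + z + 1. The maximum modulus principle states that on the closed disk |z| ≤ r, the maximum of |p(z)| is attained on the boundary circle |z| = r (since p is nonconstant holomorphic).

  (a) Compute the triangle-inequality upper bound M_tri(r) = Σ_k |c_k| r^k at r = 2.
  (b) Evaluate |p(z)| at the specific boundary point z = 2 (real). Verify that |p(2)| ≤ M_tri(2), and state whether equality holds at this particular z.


Coefficients: c_0 = 1, c_1 = 1, c_2 = 2. Radius r = 2.
Part (a). Triangle bound: M_tri(r) = Σ_k |c_k| r^k
  = |1|·2^0 + |1|·2^1 + |2|·2^2
  = 1 + 2 + 8 = 11.
This bounds M(r) := max_{|z|=r} |p(z)| from above; equality holds iff all terms c_k z^k can be made to align in phase at a single z on |z|=r.
Part (b). At z = 2 (real, on the circle |z| = r):
  p(2) = (1)·2^0 + (1)·2^1 + (2)·2^2 = 11.
  |p(2)| = 11.
Since all nonzero coefficients share the same sign, |p(2)| = 11 = M_tri(2); the triangle bound is attained at z = 2, so in fact M(r) = 11.

M_tri(2) = 11; |p(2)| = 11; equality at z=2: yes.


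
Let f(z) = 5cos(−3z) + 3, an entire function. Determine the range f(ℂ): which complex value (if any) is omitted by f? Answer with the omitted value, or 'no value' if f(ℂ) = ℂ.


Little Picard bounds the complement of f(ℂ) to at most one point.
cos is entire and surjective onto ℂ: for every w ∈ ℂ, cos(ζ) = w has a solution ζ ∈ ℂ (e.g., via the complex inverse arccos). With ζ = −3z this gives z = ζ/(-3). Then 5·cos(−3z) takes every value in 5·ℂ = ℂ, and adding 3 is a bijection of ℂ. So f is surjective and omits no value. (Note: only on the real line is cos bounded by [−1, 1].)

Omitted value: no value.


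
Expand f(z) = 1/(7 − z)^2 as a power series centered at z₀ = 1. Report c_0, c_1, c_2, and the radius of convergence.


Let w = z − z₀, so z = z₀ + w.
Then 7 − z = 7 − (z₀ + w) = (7 − z₀) − w = 6 − w.
f(z) = 1/(6 − w)^2 = (1/(6)^2) · (1 − w/(6))^{−2}.
By the binomial series (1−u)^{−2} = Σ_{n≥0} C(n+1, 1) u^n for |u|<1, with u = w/(6):
  c_n = C(n+1, 1) / (6)^(n+2).
  c_0 = 1/(6)^2 = 1/36.
  c_1 = 2/(6)^3 = 1/108.
  c_2 = 3/(6)^4 = 1/432.
The series is valid for |w/d| < 1, i.e. |z − z₀| < |d|.
Radius of convergence: R = |7 − z₀| = |6| = 6 (distance from z₀ to the singularity z = 7).

c_0 = 1/36, c_1 = 1/108, c_2 = 1/432; R = 6.


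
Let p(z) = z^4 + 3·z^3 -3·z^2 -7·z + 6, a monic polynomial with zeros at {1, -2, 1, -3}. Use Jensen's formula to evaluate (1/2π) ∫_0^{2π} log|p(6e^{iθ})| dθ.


Zeros: -3, -2, 1, 1; r = 6.
Inside |z| < r: -3, -2, 1, 1. Outside (|z| ≥ r): ∅.
p(0) = 6, so log|p(0)| = log(6) = 1.7918.
Apply Jensen: I(r) = log|p(0)| + Σ_k log(r/|z_k|), summed over zeros inside |z| < r.
  log(r/|z_k|) for z_k = 1: log(6/1) = 1.7918
  log(r/|z_k|) for z_k = -2: log(6/2) = 1.0986
  log(r/|z_k|) for z_k = 1: log(6/1) = 1.7918
  log(r/|z_k|) for z_k = -3: log(6/3) = 0.6931
Sum over inside zeros: 5.3753.
I(r) = log|p(0)| + (inside sum) = 1.7918 + 5.3753 = 7.1670.
Closed form (all zeros inside, monic): I(r) = n·log(r) = 4·log(6) = 7.1670. ✓

I(r) ≈ 7.1670.


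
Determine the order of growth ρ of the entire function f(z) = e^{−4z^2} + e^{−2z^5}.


Each summand is entire of order 2 and 5 respectively (as in the single-exponential case). The order of a sum is at most the max of the orders, so ρ ≤ 5. For the lower bound: on |z|=r choose arg z so that -2z^5 is real positive; then |e^{-2z^5}| = e^{2r^5} while |e^{-4z^2}| ≤ e^{4r^2} = o(e^{2r^5}). So |f| ≥ e^{2r^5}(1 − o(1)) and ρ ≥ 5. Hence ρ = max(2, 5) = 5.
Therefore ρ = 5.

Order ρ = 5.


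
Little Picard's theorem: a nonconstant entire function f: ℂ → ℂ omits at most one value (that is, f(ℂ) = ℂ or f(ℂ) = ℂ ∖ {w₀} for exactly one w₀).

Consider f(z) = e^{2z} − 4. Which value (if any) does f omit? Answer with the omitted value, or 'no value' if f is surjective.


Little Picard bounds the complement of f(ℂ) to at most one point.
e^{2z} is never zero on ℂ, so 1·e^{2z} takes every value in ℂ ∖ {0}. Adding -4 shifts the range to ℂ ∖ {-4}. Thus f omits exactly the value -4.

Omitted value: -4.


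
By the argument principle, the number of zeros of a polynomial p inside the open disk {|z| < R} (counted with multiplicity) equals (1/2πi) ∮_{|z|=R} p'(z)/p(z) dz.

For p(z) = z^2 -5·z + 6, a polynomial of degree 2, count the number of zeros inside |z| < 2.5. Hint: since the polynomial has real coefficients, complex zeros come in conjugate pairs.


The zeros of p are: 2, 3.
Their magnitudes are: 2, 3.
Zeros with |z| < R = 2.5: 2.
Count = 1.
By the argument principle, (1/2πi) ∮_{|z|=R} p'(z)/p(z) dz equals exactly this count.

Number of zeros inside |z| < 2.5: 1.


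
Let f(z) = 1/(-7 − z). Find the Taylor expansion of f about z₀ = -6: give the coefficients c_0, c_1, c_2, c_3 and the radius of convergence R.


Let w = z − z₀, so z = z₀ + w.
Then -7 − z = -7 − (z₀ + w) = (-7 − z₀) − w = -1 − w.
f(z) = 1/(-1 − w) = (1/(-1)) · 1/(1 − w/(-1)) = Σ_{n≥0} w^n / (-1)^(n+1).
So c_n = 1/(-1)^(n+1):
  c_0 = 1/(-1)^1 = -1.
  c_1 = 1/(-1)^2 = 1.
  c_2 = 1/(-1)^3 = -1.
  c_3 = 1/(-1)^4 = 1.
The series is valid for |w/d| < 1, i.e. |z − z₀| < |d|.
Radius of convergence: R = |-7 − z₀| = |-1| = 1 (distance from z₀ to the singularity z = -7).

c_0 = -1, c_1 = 1, c_2 = -1, c_3 = 1; R = 1.


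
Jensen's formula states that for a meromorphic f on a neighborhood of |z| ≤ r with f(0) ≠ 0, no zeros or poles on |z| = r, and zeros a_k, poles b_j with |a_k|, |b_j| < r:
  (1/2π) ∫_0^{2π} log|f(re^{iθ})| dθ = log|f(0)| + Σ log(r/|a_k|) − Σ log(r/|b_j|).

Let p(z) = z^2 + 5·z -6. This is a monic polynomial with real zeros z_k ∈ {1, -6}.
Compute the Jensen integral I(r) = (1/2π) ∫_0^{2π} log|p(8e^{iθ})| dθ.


Zeros: -6, 1; r = 8.
Inside |z| < r: -6, 1. Outside (|z| ≥ r): ∅.
p(0) = -6, so log|p(0)| = log(6) = 1.7918.
Apply Jensen: I(r) = log|p(0)| + Σ_k log(r/|z_k|), summed over zeros inside |z| < r.
  log(r/|z_k|) for z_k = 1: log(8/1) = 2.0794
  log(r/|z_k|) for z_k = -6: log(8/6) = 0.2877
Sum over inside zeros: 2.3671.
I(r) = log|p(0)| + (inside sum) = 1.7918 + 2.3671 = 4.1589.
Closed form (all zeros inside, monic): I(r) = n·log(r) = 2·log(8) = 4.1589. ✓

I(r) ≈ 4.1589.


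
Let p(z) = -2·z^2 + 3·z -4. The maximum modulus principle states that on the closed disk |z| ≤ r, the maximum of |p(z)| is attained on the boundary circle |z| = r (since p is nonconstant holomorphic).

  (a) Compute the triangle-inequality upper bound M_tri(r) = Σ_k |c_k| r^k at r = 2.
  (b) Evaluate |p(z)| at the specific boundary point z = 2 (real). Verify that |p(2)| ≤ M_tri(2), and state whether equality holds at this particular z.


Coefficients: c_0 = -4, c_1 = 3, c_2 = -2. Radius r = 2.
Part (a). Triangle bound: M_tri(r) = Σ_k |c_k| r^k
  = |-4|·2^0 + |3|·2^1 + |-2|·2^2
  = 4 + 6 + 8 = 18.
This bounds M(r) := max_{|z|=r} |p(z)| from above; equality holds iff all terms c_k z^k can be made to align in phase at a single z on |z|=r.
Part (b). At z = 2 (real, on the circle |z| = r):
  p(2) = (-4)·2^0 + (3)·2^1 + (-2)·2^2 = -6.
  |p(2)| = 6.
Check: |p(2)| = 6 ≤ 18 = M_tri(2). ✓ Equality does not hold at z = 2 (the coefficients have mixed signs, so the terms do not all align in phase there).

M_tri(2) = 18; |p(2)| = 6; equality at z=2: no.


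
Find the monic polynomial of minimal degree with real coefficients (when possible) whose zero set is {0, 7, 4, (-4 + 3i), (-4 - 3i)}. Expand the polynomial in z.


The polynomial is p(z) = ∏_{α ∈ S} (z − α), where S = {0, 7, 4, (-4 + 3i), (-4 - 3i)}.
Expanding the product yields: p(z) = z^5 -3·z^4 -35·z^3 -51·z^2 + 700·z.
Note conjugate pairs combine to real quadratics: (z − (-4+3i))(z − (-4−3i)) = z² + 8z + 25.
The resulting polynomial has degree 5 and real coefficients as required.

p(z) = z^5 -3·z^4 -35·z^3 -51·z^2 + 700·z.


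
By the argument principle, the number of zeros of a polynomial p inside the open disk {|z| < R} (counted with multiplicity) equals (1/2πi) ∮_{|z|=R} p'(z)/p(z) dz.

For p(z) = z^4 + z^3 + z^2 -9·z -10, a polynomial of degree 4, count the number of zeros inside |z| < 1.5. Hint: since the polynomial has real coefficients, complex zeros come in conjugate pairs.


The zeros of p are: -1, (-1 + 2i), (-1 - 2i), 2.
Their magnitudes are: 1, 2.236, 2.236, 2.
Zeros with |z| < R = 1.5: -1.
Count = 1.
By the argument principle, (1/2πi) ∮_{|z|=R} p'(z)/p(z) dz equals exactly this count.

Number of zeros inside |z| < 1.5: 1.


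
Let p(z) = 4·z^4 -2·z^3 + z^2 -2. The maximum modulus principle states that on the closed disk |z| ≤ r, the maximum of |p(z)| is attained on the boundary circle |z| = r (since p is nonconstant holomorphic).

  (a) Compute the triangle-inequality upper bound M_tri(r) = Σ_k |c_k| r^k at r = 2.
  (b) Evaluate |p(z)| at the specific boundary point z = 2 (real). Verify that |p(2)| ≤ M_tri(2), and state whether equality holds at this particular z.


Coefficients: c_0 = -2, c_1 = 0, c_2 = 1, c_3 = -2, c_4 = 4. Radius r = 2.
Part (a). Triangle bound: M_tri(r) = Σ_k |c_k| r^k
  = |-2|·2^0 + |0|·2^1 + |1|·2^2 + |-2|·2^3 + |4|·2^4
  = 2 + 0 + 4 + 16 + 64 = 86.
This bounds M(r) := max_{|z|=r} |p(z)| from above; equality holds iff all terms c_k z^k can be made to align in phase at a single z on |z|=r.
Part (b). At z = 2 (real, on the circle |z| = r):
  p(2) = (-2)·2^0 + (0)·2^1 + (1)·2^2 + (-2)·2^3 + (4)·2^4 = 50.
  |p(2)| = 50.
Check: |p(2)| = 50 ≤ 86 = M_tri(2). ✓ Equality does not hold at z = 2 (the coefficients have mixed signs, so the terms do not all align in phase there).

M_tri(2) = 86; |p(2)| = 50; equality at z=2: no.


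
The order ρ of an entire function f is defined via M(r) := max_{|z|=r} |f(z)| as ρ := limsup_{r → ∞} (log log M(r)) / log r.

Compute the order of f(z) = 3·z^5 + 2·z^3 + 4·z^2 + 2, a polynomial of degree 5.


|f(z)| ≤ Σ|c_k|·r^k = O(r^5) as r → ∞. Polynomial growth is O(e^{r^ε}) for every ε > 0 (since r^5/e^{r^ε} → 0), so ρ ≤ ε for all ε > 0, i.e. ρ = 0. Every nonconstant polynomial has order 0.
Therefore ρ = 0.

Order ρ = 0.


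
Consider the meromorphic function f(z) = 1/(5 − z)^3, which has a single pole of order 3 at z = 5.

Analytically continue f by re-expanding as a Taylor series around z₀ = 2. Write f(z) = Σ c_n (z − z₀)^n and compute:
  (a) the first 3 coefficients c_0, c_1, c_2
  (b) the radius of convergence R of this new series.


Let w = z − z₀, so z = z₀ + w.
Then 5 − z = 5 − (z₀ + w) = (5 − z₀) − w = 3 − w.
f(z) = 1/(3 − w)^3 = (1/(3)^3) · (1 − w/(3))^{−3}.
By the binomial series (1−u)^{−3} = Σ_{n≥0} C(n+2, 2) u^n for |u|<1, with u = w/(3):
  c_n = C(n+2, 2) / (3)^(n+3).
  c_0 = 1/(3)^3 = 1/27.
  c_1 = 3/(3)^4 = 1/27.
  c_2 = 6/(3)^5 = 2/81.
The series is valid for |w/d| < 1, i.e. |z − z₀| < |d|.
Radius of convergence: R = |5 − z₀| = |3| = 3 (distance from z₀ to the singularity z = 5).

c_0 = 1/27, c_1 = 1/27, c_2 = 2/81; R = 3.


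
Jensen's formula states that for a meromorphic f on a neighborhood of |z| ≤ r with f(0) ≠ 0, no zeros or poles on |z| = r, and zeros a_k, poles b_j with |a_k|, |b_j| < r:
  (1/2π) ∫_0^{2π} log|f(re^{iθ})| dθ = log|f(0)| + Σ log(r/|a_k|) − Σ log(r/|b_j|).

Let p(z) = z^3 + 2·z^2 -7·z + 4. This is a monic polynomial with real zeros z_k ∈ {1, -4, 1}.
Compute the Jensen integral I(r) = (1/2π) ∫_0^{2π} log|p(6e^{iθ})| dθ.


Zeros: -4, 1, 1; r = 6.
Inside |z| < r: -4, 1, 1. Outside (|z| ≥ r): ∅.
p(0) = 4, so log|p(0)| = log(4) = 1.3863.
Apply Jensen: I(r) = log|p(0)| + Σ_k log(r/|z_k|), summed over zeros inside |z| < r.
  log(r/|z_k|) for z_k = 1: log(6/1) = 1.7918
  log(r/|z_k|) for z_k = -4: log(6/4) = 0.4055
  log(r/|z_k|) for z_k = 1: log(6/1) = 1.7918
Sum over inside zeros: 3.9890.
I(r) = log|p(0)| + (inside sum) = 1.3863 + 3.9890 = 5.3753.
Closed form (all zeros inside, monic): I(r) = n·log(r) = 3·log(6) = 5.3753. ✓

I(r) ≈ 5.3753.


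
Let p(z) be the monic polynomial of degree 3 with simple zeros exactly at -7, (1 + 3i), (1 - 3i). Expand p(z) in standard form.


The polynomial is p(z) = ∏_{α ∈ S} (z − α), where S = {-7, (1 + 3i), (1 - 3i)}.
Expanding the product yields: p(z) = z^3 + 5·z^2 -4·z + 70.
Note conjugate pairs combine to real quadratics: (z − (1+3i))(z − (1−3i)) = z² − 2z + 10.
The resulting polynomial has degree 3 and real coefficients as required.

p(z) = z^3 + 5·z^2 -4·z + 70.


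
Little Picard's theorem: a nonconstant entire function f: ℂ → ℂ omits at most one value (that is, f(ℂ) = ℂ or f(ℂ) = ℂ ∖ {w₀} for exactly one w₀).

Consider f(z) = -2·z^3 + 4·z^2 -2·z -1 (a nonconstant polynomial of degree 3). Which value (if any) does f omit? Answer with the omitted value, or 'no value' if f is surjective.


Little Picard bounds the complement of f(ℂ) to at most one point.
For every w ∈ ℂ, the equation p(z) − w = 0 is a nonconstant polynomial in z and hence has at least one root by the fundamental theorem of algebra. So p is surjective onto ℂ, omitting no value.

Omitted value: no value.


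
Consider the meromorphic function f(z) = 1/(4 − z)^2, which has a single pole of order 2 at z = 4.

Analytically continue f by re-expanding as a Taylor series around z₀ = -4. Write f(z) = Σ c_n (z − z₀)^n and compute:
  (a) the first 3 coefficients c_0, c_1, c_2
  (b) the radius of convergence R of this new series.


Let w = z − z₀, so z = z₀ + w.
Then 4 − z = 4 − (z₀ + w) = (4 − z₀) − w = 8 − w.
f(z) = 1/(8 − w)^2 = (1/(8)^2) · (1 − w/(8))^{−2}.
By the binomial series (1−u)^{−2} = Σ_{n≥0} C(n+1, 1) u^n for |u|<1, with u = w/(8):
  c_n = C(n+1, 1) / (8)^(n+2).
  c_0 = 1/(8)^2 = 1/64.
  c_1 = 2/(8)^3 = 1/256.
  c_2 = 3/(8)^4 = 3/4096.
The series is valid for |w/d| < 1, i.e. |z − z₀| < |d|.
Radius of convergence: R = |4 − z₀| = |8| = 8 (distance from z₀ to the singularity z = 4).

c_0 = 1/64, c_1 = 1/256, c_2 = 3/4096; R = 8.


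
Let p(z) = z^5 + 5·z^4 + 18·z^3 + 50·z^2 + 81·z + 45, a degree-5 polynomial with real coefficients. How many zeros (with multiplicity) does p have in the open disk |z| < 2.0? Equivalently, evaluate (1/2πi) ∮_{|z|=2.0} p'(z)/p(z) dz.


The zeros of p are: -1, (-2 + 1i), (-2 - 1i), (0 + 3i), (0 - 3i).
Their magnitudes are: 1, 2.236, 2.236, 3, 3.
Zeros with |z| < R = 2.0: -1.
Count = 1.
By the argument principle, (1/2πi) ∮_{|z|=R} p'(z)/p(z) dz equals exactly this count.

Number of zeros inside |z| < 2.0: 1.


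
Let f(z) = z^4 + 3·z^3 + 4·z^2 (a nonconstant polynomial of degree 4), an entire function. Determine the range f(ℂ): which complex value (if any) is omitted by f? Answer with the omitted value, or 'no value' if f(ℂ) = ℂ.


Little Picard bounds the complement of f(ℂ) to at most one point.
For every w ∈ ℂ, the equation p(z) − w = 0 is a nonconstant polynomial in z and hence has at least one root by the fundamental theorem of algebra. So p is surjective onto ℂ, omitting no value.

Omitted value: no value.


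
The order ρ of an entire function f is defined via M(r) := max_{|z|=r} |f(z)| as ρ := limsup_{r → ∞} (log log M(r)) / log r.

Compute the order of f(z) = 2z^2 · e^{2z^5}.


M(r) = max_{|z|=r} |2|·|z|^2·|e^{2z^5}| = 2·r^2 · e^{2r^5} (the factors attain their maxima compatibly on |z|=r). Then log M(r) = log 2 + 2·log r + 2r^5, dominated by the last term, so log log M(r) ~ 5·log r. The polynomial factor 2z^2 contributes only a log r term and does not affect the order. ρ = 5.
Therefore ρ = 5.

Order ρ = 5.


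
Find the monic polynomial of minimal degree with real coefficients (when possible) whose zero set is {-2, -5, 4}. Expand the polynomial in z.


The polynomial is p(z) = ∏_{α ∈ S} (z − α), where S = {-2, -5, 4}.
Expanding the product yields: p(z) = z^3 + 3·z^2 -18·z -40.
The resulting polynomial has degree 3 and real coefficients as required.

p(z) = z^3 + 3·z^2 -18·z -40.


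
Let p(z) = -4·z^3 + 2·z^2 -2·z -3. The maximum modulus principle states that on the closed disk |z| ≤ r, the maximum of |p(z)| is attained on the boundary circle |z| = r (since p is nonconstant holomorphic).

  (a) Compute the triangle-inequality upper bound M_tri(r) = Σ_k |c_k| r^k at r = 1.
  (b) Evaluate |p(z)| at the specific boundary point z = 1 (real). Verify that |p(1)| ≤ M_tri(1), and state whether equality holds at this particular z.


Coefficients: c_0 = -3, c_1 = -2, c_2 = 2, c_3 = -4. Radius r = 1.
Part (a). Triangle bound: M_tri(r) = Σ_k |c_k| r^k
  = |-3|·1^0 + |-2|·1^1 + |2|·1^2 + |-4|·1^3
  = 3 + 2 + 2 + 4 = 11.
This bounds M(r) := max_{|z|=r} |p(z)| from above; equality holds iff all terms c_k z^k can be made to align in phase at a single z on |z|=r.
Part (b). At z = 1 (real, on the circle |z| = r):
  p(1) = (-3)·1^0 + (-2)·1^1 + (2)·1^2 + (-4)·1^3 = -7.
  |p(1)| = 7.
Check: |p(1)| = 7 ≤ 11 = M_tri(1). ✓ Equality does not hold at z = 1 (the coefficients have mixed signs, so the terms do not all align in phase there).

M_tri(1) = 11; |p(1)| = 7; equality at z=1: no.


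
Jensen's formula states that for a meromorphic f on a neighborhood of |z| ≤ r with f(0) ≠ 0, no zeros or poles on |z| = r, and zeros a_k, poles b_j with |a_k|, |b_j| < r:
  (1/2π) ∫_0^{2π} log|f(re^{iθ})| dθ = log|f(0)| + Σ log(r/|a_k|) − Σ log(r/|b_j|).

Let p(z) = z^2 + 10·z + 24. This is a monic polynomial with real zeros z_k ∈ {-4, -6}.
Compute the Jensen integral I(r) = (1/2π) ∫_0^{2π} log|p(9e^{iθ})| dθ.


Zeros: -6, -4; r = 9.
Inside |z| < r: -6, -4. Outside (|z| ≥ r): ∅.
p(0) = 24, so log|p(0)| = log(24) = 3.1781.
Apply Jensen: I(r) = log|p(0)| + Σ_k log(r/|z_k|), summed over zeros inside |z| < r.
  log(r/|z_k|) for z_k = -4: log(9/4) = 0.8109
  log(r/|z_k|) for z_k = -6: log(9/6) = 0.4055
Sum over inside zeros: 1.2164.
I(r) = log|p(0)| + (inside sum) = 3.1781 + 1.2164 = 4.3944.
Closed form (all zeros inside, monic): I(r) = n·log(r) = 2·log(9) = 4.3944. ✓

I(r) ≈ 4.3944.


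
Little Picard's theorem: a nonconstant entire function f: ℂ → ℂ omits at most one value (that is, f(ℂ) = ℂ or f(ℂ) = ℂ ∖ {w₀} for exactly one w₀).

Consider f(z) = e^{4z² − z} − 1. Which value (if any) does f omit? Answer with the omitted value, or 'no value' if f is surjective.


Little Picard bounds the complement of f(ℂ) to at most one point.
The exponent g(z) = 4z² − z is a nonconstant polynomial, hence surjective onto ℂ. So e^{g(z)} takes every value in {e^w : w ∈ ℂ} = ℂ ∖ {0}. Adding -1 shifts the range to ℂ ∖ {-1}. f omits exactly -1.

Omitted value: -1.


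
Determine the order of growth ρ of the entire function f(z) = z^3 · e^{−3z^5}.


M(r) = max_{|z|=r} |1|·|z|^3·|e^{−3z^5}| = 1·r^3 · e^{3r^5} (the factors attain their maxima compatibly on |z|=r). Then log M(r) = log 1 + 3·log r + 3r^5, dominated by the last term, so log log M(r) ~ 5·log r. The polynomial factor 1z^3 contributes only a log r term and does not affect the order. ρ = 5.
Therefore ρ = 5.

Order ρ = 5.


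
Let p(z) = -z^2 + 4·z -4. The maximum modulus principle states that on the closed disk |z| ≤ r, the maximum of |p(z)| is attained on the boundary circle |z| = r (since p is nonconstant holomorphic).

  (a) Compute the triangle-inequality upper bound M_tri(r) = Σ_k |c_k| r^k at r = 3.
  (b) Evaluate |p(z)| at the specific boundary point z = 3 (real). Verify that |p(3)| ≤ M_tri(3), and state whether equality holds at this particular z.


Coefficients: c_0 = -4, c_1 = 4, c_2 = -1. Radius r = 3.
Part (a). Triangle bound: M_tri(r) = Σ_k |c_k| r^k
  = |-4|·3^0 + |4|·3^1 + |-1|·3^2
  = 4 + 12 + 9 = 25.
This bounds M(r) := max_{|z|=r} |p(z)| from above; equality holds iff all terms c_k z^k can be made to align in phase at a single z on |z|=r.
Part (b). At z = 3 (real, on the circle |z| = r):
  p(3) = (-4)·3^0 + (4)·3^1 + (-1)·3^2 = -1.
  |p(3)| = 1.
Check: |p(3)| = 1 ≤ 25 = M_tri(3). ✓ Equality does not hold at z = 3 (the coefficients have mixed signs, so the terms do not all align in phase there).

M_tri(3) = 25; |p(3)| = 1; equality at z=3: no.


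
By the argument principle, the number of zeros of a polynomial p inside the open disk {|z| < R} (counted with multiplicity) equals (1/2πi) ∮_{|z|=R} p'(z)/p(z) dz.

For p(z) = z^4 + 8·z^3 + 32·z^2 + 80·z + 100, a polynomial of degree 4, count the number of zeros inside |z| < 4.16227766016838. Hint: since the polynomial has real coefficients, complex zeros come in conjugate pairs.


The zeros of p are: (-1 + 3i), (-1 - 3i), (-3 + 1i), (-3 - 1i).
Their magnitudes are: 3.162, 3.162, 3.162, 3.162.
Zeros with |z| < R = 4.16227766016838: (-1 + 3i), (-1 - 3i), (-3 + 1i), (-3 - 1i).
Count = 4.
By the argument principle, (1/2πi) ∮_{|z|=R} p'(z)/p(z) dz equals exactly this count.

Number of zeros inside |z| < 4.16227766016838: 4.
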